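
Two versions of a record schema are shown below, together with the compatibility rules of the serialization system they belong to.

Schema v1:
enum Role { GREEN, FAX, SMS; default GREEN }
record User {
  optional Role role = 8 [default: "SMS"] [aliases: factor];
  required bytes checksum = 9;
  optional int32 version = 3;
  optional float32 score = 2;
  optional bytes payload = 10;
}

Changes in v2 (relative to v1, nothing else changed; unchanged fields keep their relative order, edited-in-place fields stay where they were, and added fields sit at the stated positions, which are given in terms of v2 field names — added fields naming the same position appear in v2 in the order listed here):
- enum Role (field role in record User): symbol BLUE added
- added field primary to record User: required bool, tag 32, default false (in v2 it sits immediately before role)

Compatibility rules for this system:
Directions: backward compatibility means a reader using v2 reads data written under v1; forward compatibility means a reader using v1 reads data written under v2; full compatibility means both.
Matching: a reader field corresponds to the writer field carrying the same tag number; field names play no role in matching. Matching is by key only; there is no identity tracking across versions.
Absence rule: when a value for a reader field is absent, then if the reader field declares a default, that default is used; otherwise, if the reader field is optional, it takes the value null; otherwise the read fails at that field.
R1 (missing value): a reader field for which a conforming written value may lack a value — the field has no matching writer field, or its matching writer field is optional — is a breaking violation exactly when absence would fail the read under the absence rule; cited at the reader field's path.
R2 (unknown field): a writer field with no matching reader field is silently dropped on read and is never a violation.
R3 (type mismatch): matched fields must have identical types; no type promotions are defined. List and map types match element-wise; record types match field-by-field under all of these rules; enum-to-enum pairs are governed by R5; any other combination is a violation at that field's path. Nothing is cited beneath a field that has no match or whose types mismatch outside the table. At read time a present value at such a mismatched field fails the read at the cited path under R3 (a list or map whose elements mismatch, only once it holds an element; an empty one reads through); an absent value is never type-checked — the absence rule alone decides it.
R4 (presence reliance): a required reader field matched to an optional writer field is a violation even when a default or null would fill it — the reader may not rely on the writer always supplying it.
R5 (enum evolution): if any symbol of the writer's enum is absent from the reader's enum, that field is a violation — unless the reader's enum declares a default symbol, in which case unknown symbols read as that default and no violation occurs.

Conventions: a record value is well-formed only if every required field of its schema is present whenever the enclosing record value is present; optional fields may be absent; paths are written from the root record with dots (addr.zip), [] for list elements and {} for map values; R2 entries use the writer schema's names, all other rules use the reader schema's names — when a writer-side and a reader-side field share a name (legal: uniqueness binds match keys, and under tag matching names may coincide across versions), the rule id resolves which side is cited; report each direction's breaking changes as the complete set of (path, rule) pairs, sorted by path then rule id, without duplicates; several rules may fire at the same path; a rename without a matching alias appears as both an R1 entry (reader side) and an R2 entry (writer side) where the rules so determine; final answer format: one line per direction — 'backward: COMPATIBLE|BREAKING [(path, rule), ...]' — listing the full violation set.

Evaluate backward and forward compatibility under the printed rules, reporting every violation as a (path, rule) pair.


arrows below run writer -> reader for User
checking backward for User: reader v2 against writer v1:
  no writer field matches reader primary
  Role -> Role, writer optional: role aligns to role
  bytes -> bytes, writer required: checksum aligns to checksum
  int32 -> int32, writer optional: version aligns to version
  float32 -> float32, writer optional: score aligns to score
  bytes -> bytes, writer optional: payload aligns to payload
  => no violations; backward on User: COMPATIBLE
checking forward for User: reader v1 against writer v2:
  Role -> Role, writer optional: role aligns to role
  bytes -> bytes, writer required: checksum aligns to checksum
  int32 -> int32, writer optional: version aligns to version
  float32 -> float32, writer optional: score aligns to score
  bytes -> bytes, writer optional: payload aligns to payload
  leftover writer field: primary
  => no violations; forward on User: COMPATIBLE

backward: COMPATIBLE []; forward: COMPATIBLE []


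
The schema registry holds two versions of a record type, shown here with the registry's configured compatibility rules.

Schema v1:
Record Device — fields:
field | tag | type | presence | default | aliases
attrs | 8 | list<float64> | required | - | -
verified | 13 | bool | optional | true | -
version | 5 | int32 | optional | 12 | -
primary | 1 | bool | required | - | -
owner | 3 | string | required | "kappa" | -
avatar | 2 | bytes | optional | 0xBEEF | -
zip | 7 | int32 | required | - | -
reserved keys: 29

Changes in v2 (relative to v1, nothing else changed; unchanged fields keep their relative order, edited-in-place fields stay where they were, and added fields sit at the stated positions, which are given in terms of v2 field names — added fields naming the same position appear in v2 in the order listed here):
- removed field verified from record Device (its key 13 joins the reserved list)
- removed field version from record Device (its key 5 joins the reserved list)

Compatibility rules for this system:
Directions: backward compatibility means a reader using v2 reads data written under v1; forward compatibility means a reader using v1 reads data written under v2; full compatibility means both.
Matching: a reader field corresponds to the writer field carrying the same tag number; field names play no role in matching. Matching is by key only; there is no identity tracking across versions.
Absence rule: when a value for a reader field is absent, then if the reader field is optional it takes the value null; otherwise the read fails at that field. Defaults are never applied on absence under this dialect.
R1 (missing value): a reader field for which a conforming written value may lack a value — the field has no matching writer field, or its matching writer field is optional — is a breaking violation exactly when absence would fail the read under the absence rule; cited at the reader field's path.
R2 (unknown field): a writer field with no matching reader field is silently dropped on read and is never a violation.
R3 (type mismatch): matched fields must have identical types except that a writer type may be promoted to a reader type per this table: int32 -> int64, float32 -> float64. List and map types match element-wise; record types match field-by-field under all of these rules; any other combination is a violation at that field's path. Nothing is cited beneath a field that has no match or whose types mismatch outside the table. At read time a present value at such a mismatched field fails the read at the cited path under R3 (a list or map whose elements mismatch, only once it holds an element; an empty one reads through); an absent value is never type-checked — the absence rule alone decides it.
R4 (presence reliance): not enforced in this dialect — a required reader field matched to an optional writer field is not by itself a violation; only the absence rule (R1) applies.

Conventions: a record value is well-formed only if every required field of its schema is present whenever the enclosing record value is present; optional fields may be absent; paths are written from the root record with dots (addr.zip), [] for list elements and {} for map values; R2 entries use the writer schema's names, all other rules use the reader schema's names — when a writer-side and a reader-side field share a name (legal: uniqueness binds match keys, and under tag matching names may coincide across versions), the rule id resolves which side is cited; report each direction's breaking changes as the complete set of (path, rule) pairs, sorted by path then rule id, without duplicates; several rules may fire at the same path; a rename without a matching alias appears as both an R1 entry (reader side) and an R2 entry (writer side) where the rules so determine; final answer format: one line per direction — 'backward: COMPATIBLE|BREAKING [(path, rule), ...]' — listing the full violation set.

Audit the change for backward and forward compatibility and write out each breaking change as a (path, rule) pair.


each type pair in Device: writer, then reader
backward analysis of Device with v2 as reader and v1 as writer:
  list<float64> -> list<float64>, writer required: attrs aligns to attrs
  bool -> bool, writer required: primary aligns to primary
  string -> string, writer required: owner aligns to owner
  bytes -> bytes, writer optional: avatar aligns to avatar
  int32 -> int32, writer required: zip aligns to zip
  writer field verified has no reader counterpart
  writer field version has no reader counterpart
  => no violations; backward on Device: COMPATIBLE
forward analysis of Device with v1 as reader and v2 as writer:
  list<float64> -> list<float64>, writer required: attrs aligns to attrs
  verified: no writer match
  version: no writer match
  bool -> bool, writer required: primary aligns to primary
  string -> string, writer required: owner aligns to owner
  bytes -> bytes, writer optional: avatar aligns to avatar
  int32 -> int32, writer required: zip aligns to zip
  => no violations; forward on Device: COMPATIBLE

backward: COMPATIBLE []; forward: COMPATIBLE []


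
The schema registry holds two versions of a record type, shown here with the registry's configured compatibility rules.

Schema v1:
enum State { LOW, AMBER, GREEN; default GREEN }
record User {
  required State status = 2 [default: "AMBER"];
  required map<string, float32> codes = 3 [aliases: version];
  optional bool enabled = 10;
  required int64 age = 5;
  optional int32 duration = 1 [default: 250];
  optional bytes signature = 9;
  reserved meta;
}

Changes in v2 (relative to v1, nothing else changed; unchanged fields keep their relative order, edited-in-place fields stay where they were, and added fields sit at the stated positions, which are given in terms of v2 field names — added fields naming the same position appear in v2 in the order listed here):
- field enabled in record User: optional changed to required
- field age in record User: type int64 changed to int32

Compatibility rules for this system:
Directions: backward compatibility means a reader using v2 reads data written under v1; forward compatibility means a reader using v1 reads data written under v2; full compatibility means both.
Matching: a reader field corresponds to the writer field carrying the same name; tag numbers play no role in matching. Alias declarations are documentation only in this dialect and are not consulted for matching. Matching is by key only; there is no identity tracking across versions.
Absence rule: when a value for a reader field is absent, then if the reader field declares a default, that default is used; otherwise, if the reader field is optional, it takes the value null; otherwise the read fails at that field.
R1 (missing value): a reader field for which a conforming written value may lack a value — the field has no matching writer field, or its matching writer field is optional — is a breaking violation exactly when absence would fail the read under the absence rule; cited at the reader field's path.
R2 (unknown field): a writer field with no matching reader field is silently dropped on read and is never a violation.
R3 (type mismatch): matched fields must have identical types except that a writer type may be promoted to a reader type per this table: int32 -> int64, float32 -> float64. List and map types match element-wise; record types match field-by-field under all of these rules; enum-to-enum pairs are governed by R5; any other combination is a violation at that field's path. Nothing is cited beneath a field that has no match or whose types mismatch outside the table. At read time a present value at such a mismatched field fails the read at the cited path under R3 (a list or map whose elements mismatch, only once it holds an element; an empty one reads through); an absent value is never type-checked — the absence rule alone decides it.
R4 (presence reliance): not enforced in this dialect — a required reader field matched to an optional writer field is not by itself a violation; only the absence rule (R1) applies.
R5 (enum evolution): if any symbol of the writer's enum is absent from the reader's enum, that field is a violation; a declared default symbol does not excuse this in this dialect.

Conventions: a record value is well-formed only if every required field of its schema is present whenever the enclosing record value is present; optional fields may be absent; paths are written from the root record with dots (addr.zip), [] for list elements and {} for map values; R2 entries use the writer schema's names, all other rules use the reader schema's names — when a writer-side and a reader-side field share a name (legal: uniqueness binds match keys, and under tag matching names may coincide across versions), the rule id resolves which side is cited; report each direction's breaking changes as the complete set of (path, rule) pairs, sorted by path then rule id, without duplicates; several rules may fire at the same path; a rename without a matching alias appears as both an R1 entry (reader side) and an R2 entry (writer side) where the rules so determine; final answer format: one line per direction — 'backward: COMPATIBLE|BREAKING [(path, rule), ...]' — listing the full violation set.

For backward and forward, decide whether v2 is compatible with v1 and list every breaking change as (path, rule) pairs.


in User below, arrows point writer -> reader
backward pass over User, reader schema v2, writer schema v1:
  writer required, State -> State: reader status maps from writer status
  writer required, map<string, float32> -> map<string, float32>: reader codes maps from writer codes
  writer optional, bool -> bool: reader enabled maps from writer enabled
  writer required, int64 -> int32: reader age maps from writer age
  writer optional, int32 -> int32: reader duration maps from writer duration
  writer optional, bytes -> bytes: reader signature maps from writer signature
  rule R3 violated at age
  rule R1 violated at enabled
  => 2 violation(s): backward is BREAKING for User
forward pass over User, reader schema v1, writer schema v2:
  writer required, State -> State: reader status maps from writer status
  writer required, map<string, float32> -> map<string, float32>: reader codes maps from writer codes
  writer required, bool -> bool: reader enabled maps from writer enabled
  writer required, int32 -> int64: reader age maps from writer age
  writer optional, int32 -> int32: reader duration maps from writer duration
  writer optional, bytes -> bytes: reader signature maps from writer signature
  => forward: COMPATIBLE

backward: BREAKING [(age, R3), (enabled, R1)]; forward: COMPATIBLE []


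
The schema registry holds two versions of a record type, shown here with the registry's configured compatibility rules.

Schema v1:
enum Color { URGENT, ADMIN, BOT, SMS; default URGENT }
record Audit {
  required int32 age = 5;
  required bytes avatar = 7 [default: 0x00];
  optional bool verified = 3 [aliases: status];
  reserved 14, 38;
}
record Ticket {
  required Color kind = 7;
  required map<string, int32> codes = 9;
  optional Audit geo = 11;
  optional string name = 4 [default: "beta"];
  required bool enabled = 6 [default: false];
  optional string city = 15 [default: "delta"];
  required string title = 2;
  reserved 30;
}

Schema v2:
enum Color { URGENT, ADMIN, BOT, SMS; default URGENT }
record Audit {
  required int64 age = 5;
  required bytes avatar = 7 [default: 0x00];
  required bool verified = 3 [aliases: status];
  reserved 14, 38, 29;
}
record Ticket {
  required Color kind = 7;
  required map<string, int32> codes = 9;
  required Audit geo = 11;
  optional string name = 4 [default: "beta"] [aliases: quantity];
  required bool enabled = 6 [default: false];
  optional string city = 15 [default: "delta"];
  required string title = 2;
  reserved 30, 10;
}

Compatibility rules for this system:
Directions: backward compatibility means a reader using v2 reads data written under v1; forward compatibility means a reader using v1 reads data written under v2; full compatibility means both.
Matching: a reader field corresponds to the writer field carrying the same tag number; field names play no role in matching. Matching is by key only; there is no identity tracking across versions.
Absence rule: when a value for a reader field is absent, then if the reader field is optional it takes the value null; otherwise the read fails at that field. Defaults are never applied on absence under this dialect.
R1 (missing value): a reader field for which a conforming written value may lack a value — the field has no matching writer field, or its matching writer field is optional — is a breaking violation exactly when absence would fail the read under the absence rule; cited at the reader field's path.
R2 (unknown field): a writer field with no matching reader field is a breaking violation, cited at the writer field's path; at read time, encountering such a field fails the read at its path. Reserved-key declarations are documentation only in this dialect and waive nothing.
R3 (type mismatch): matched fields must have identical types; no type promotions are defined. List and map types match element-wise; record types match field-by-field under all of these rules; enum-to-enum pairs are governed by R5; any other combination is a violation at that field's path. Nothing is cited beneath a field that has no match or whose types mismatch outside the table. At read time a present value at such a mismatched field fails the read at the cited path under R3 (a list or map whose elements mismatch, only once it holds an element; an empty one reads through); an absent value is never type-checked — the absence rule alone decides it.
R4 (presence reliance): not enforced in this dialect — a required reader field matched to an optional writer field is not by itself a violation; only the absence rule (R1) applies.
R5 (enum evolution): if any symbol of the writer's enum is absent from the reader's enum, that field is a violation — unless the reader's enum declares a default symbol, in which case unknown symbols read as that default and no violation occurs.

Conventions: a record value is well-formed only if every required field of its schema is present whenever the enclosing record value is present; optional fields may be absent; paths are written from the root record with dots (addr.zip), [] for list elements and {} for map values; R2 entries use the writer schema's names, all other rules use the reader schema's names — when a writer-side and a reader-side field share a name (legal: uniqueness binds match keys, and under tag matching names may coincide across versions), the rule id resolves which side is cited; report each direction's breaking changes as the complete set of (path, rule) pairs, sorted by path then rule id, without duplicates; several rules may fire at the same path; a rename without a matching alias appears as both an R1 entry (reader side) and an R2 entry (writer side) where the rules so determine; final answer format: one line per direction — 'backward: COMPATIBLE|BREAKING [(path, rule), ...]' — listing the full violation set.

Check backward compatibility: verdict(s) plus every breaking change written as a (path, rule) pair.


backward: BREAKING [(geo, R1), (geo.age, R3), (geo.verified, R1)]

arrows below run writer -> reader for Ticket
backward for Ticket (reader v2, writer v1):
  kind: paired with writer kind (Color -> Color; writer required)
  codes: paired with writer codes (map<string, int32> -> map<string, int32>; writer required)
  geo: paired with writer geo (Audit -> Audit; writer optional)
  name: paired with writer name (string -> string; writer optional)
  enabled: paired with writer enabled (bool -> bool; writer required)
  city: paired with writer city (string -> string; writer optional)
  title: paired with writer title (string -> string; writer required)
  geo.age: paired with writer geo.age (int32 -> int64; writer required)
  geo.avatar: paired with writer geo.avatar (bytes -> bytes; writer required)
  geo.verified: paired with writer geo.verified (bool -> bool; writer optional)
  rule R1 violated at geo
  rule R3 violated at geo.age
  rule R1 violated at geo.verified
  => backward: BREAKING (3)


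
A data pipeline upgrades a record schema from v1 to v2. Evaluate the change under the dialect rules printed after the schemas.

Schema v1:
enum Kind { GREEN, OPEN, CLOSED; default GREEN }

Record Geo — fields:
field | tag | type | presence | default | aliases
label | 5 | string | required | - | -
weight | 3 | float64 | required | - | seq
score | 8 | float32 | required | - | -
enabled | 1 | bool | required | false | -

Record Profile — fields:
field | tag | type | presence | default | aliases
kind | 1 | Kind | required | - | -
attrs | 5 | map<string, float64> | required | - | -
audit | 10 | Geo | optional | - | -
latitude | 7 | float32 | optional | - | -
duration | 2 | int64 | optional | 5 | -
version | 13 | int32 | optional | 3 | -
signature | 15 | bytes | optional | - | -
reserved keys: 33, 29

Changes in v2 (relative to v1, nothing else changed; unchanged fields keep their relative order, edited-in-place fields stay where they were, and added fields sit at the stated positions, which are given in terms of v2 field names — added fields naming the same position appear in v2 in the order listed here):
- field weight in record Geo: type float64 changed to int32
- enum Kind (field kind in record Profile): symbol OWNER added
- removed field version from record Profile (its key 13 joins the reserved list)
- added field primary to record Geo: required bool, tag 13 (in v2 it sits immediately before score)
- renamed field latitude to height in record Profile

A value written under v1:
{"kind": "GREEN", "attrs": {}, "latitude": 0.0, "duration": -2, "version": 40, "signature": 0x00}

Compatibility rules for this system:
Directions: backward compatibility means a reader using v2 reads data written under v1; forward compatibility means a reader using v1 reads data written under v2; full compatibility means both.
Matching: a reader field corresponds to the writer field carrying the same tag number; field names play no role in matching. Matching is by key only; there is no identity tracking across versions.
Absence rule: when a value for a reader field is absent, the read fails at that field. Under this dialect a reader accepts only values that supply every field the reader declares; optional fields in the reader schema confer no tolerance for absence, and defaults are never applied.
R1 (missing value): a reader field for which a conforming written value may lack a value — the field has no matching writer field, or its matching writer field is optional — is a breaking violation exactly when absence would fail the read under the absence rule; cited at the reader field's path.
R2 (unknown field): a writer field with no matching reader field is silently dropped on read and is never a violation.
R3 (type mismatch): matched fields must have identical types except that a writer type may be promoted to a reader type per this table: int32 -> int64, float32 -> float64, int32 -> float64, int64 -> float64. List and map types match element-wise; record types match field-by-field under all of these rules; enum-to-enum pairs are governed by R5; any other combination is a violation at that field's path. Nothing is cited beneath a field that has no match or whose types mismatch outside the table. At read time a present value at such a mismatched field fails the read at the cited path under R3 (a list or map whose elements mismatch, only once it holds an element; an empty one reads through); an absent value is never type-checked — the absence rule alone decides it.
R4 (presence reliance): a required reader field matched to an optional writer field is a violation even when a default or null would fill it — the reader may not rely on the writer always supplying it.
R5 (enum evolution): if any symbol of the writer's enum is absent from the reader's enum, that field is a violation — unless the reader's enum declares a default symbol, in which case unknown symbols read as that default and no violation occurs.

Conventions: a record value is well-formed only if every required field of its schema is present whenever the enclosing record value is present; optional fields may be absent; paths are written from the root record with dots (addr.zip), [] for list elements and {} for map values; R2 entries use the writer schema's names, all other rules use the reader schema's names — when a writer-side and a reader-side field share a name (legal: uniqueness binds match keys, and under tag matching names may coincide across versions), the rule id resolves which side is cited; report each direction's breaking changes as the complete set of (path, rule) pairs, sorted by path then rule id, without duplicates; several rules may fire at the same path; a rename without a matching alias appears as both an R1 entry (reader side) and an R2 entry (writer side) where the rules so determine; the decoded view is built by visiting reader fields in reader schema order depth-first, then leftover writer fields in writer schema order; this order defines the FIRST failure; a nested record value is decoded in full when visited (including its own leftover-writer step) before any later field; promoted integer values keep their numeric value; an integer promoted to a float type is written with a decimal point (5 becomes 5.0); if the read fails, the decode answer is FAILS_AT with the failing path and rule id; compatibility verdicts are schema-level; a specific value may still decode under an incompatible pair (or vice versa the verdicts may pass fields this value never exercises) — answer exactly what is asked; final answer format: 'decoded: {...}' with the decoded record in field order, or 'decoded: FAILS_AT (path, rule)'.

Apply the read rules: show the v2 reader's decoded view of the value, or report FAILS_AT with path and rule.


each type pair in Profile: writer, then reader
decode walk for Profile under reader schema v2:
  kind := "GREEN"
  attrs := {}
  read fails at audit under R1 (no fill)
  => FAILS_AT (audit, R1)
ruling out the remaining Profile differences:
  field weight in record Geo: type float64 changed to int32 -> a verdict-level change on Profile — the shown value reads the same
  enum Kind (field kind in record Profile): symbol OWNER added -> fires no rule on Profile under this dialect and leaves the result unchanged
  removed field version from record Profile (its key 13 joins the reserved list) -> a verdict-level change on Profile — the shown value reads the same
  added field primary to record Geo: required bool, tag 13 (in v2 it sits immediately before score) -> a verdict-level change on Profile — the shown value reads the same
  renamed field latitude to height in record Profile -> a verdict-level change on Profile — the shown value reads the same

decoded: FAILS_AT (audit, R1)


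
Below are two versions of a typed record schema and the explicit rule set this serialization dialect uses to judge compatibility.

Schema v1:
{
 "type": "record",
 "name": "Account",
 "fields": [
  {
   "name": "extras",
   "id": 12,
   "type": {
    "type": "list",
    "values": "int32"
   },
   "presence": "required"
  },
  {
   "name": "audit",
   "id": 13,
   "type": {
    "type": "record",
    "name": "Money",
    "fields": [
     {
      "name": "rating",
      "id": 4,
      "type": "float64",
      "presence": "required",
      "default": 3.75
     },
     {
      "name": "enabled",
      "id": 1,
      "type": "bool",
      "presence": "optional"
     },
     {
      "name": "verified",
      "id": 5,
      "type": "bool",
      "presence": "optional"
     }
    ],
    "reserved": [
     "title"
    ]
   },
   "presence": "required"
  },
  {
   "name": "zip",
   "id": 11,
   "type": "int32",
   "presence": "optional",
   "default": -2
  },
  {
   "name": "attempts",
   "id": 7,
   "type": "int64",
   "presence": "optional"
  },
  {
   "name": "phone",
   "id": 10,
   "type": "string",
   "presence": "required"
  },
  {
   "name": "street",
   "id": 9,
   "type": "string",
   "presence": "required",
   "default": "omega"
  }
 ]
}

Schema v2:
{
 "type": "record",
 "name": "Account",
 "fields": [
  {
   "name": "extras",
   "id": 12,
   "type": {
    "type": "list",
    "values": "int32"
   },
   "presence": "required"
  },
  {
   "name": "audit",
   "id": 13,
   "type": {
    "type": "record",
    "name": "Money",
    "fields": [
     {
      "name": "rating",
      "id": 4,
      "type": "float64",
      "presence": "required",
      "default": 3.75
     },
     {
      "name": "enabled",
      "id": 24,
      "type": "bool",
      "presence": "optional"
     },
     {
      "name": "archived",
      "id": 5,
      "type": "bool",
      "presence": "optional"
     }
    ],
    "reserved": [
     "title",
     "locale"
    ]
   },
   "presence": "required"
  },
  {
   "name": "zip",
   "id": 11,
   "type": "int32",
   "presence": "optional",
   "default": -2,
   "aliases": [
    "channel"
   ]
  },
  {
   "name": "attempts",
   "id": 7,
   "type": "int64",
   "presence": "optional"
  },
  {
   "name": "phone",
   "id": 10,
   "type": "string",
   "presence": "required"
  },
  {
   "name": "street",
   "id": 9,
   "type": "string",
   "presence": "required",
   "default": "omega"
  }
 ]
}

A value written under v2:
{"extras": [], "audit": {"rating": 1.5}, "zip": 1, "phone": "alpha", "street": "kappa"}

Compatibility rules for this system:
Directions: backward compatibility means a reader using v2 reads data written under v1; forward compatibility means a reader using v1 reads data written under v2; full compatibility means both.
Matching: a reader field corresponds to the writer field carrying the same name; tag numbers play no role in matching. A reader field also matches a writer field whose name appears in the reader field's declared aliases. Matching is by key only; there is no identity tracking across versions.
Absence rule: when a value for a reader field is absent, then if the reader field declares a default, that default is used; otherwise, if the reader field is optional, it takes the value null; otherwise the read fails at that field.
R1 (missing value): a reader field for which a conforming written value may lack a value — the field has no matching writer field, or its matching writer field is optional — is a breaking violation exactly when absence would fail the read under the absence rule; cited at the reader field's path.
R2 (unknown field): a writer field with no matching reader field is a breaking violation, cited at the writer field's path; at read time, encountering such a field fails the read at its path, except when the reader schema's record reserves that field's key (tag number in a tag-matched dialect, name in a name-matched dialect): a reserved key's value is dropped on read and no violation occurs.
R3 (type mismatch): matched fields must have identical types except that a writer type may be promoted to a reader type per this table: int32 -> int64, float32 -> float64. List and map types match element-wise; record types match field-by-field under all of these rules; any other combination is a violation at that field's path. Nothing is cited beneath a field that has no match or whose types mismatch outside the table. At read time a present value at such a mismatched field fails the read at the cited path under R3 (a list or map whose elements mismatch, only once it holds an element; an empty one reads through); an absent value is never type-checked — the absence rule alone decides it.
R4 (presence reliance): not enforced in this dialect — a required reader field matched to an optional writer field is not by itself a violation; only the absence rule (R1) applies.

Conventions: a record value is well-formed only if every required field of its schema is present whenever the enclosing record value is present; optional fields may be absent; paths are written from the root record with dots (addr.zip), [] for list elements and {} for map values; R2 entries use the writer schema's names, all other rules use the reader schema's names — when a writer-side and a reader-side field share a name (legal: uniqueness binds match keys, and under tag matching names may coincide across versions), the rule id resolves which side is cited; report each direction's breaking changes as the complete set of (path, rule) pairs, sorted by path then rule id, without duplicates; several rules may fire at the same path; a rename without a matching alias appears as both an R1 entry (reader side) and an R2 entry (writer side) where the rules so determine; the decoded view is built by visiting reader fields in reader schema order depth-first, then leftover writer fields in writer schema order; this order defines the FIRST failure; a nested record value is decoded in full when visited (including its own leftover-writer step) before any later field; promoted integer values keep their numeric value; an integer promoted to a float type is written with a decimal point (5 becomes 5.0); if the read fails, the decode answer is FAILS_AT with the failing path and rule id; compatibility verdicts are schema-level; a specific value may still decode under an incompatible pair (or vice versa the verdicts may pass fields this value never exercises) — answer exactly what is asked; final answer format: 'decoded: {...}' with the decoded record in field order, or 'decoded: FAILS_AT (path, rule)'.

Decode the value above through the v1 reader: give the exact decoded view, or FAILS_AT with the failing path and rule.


in Account below, arrows point writer -> reader
decoding the Account value with the v1 reader:
  extras := []
  audit.rating := 1.5
  audit.enabled := null (absent, optional -> null)
  audit.verified := null (absent, optional -> null)
  zip := 1
  attempts := null (absent, optional -> null)
  phone := "alpha"
  street := "kappa"
  => decoded: {"extras": [], "audit": {"rating": 1.5, "enabled": null, "verified": null}, "zip": 1, "attempts": null, "phone": "alpha", "street": "kappa"}
ruling out the remaining Account differences:
  field enabled in record Money: tag 1 changed to 24 -> fires no rule on Account under this dialect and leaves the result unchanged
  renamed field verified to archived in record Money -> schema-level compatibility only; this Account value's decode is unchanged

decoded: {"extras": [], "audit": {"rating": 1.5, "enabled": null, "verified": null}, "zip": 1, "attempts": null, "phone": "alpha", "street": "kappa"}


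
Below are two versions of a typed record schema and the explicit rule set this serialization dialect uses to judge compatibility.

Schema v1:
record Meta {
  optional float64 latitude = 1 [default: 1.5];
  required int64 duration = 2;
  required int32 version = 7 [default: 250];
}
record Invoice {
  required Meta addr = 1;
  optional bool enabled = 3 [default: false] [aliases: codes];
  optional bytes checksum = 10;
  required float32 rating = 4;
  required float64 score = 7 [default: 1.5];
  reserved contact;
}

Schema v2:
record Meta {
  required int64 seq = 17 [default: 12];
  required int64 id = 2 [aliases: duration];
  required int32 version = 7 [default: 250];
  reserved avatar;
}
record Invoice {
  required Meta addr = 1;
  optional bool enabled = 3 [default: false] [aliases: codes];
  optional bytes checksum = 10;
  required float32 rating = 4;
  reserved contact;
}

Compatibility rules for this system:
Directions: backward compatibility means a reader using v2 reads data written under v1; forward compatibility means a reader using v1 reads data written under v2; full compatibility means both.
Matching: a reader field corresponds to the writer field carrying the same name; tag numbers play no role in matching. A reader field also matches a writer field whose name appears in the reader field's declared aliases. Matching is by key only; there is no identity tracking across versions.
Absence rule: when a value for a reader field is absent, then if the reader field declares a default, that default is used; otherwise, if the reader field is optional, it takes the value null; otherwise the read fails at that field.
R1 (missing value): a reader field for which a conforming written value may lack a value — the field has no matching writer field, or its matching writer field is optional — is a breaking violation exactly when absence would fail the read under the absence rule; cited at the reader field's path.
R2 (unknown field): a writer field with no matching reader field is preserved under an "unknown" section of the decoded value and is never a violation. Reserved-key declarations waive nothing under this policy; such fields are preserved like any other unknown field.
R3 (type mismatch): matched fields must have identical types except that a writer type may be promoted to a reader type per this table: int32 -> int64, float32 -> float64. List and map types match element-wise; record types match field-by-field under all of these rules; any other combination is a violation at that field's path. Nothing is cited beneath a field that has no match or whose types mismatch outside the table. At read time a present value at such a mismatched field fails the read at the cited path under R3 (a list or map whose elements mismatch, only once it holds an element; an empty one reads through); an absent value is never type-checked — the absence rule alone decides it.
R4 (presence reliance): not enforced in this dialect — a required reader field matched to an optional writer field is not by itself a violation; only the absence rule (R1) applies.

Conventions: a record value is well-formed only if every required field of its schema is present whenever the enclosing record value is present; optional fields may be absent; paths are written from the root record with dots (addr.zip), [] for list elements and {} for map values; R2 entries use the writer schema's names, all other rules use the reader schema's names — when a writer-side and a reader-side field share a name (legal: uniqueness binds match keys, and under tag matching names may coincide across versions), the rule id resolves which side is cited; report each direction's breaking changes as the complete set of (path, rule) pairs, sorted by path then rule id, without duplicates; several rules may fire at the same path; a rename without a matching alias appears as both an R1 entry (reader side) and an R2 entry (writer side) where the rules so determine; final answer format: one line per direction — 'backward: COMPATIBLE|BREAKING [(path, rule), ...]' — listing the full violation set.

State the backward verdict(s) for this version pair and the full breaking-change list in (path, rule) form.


each type pair in Invoice: writer, then reader
backward pass over Invoice, reader schema v2, writer schema v1:
  writer required, Meta -> Meta: reader addr maps from writer addr
  writer optional, bool -> bool: reader enabled maps from writer enabled
  writer optional, bytes -> bytes: reader checksum maps from writer checksum
  writer required, float32 -> float32: reader rating maps from writer rating
  leftover writer field: score
  addr.seq has no writer counterpart
  writer required, int64 -> int64: reader addr.id maps from writer addr.duration
  writer required, int32 -> int32: reader addr.version maps from writer addr.version
  leftover writer field: addr.latitude
  => backward verdict for Invoice: COMPATIBLE, no violations
remaining Invoice differences; none change what is asked:
  removed field score from record Invoice -> inert for the asked Invoice verdict: nothing fires
  added field seq to record Meta: required int64, tag 17, default 12 (in v2 it sits immediately before id) -> inert for the asked Invoice verdict: nothing fires
  renamed field duration to id in record Meta (alias duration declared on the renamed field) -> its effect on Invoice is confined to the forward direction, not asked
  removed field latitude from record Meta -> inert for the asked Invoice verdict: nothing fires

backward: COMPATIBLE []
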